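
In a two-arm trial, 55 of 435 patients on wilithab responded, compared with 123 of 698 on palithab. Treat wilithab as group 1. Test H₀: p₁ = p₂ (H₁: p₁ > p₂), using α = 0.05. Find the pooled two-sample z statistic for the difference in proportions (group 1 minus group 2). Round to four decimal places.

z = -2.2394

p̂₁ = 55/435 ≈ 0.1264368, p̂₂ = 123/698 ≈ 0.1762178.
Pooled p̂ = (55+123)/(435+698) = 178/1133 = 0.1571050.
SE = √(p̂(1−p̂)(1/n₁+1/n₂)) = √(0.1571050·0.8428950·0.00373152) = √(0.000494139) = 0.0222292.
z = (0.1264368 − 0.1762178)/0.0222292 = -0.0497810/0.0222292 = -2.2394.
p-value = P(Z > -2.239) ≈ 0.9874. With α = 0.05, fail to reject H₀.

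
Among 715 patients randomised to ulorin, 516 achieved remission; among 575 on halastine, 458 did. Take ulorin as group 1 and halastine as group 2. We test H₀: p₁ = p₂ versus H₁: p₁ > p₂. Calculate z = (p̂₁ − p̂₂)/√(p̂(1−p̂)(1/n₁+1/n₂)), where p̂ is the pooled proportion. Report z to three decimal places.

z = -3.107

p̂₁ = 516/715 ≈ 0.72168, p̂₂ = 458/575 ≈ 0.79652.
Pooled p̂ = (516+458)/(715+575) = 974/1290 = 0.75504.
SE = √(0.184955 × 0.00313773) = 0.02409.
z = (0.72168 − 0.79652)/0.02409 = -0.07484/0.02409 = -3.107.
p-value = P(Z > -3.107) ≈ 0.9991.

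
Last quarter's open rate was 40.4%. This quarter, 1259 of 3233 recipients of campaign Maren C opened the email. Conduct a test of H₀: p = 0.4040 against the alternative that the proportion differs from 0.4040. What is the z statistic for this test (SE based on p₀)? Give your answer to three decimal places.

p̂ = 1259/3233 ≈ 0.38942.
Standard error under H₀: √(0.404×0.596/3233) = 0.00863.
z = (0.38942 − 0.404)/0.00863 = -0.01458/0.00863 = -1.689.

z = -1.689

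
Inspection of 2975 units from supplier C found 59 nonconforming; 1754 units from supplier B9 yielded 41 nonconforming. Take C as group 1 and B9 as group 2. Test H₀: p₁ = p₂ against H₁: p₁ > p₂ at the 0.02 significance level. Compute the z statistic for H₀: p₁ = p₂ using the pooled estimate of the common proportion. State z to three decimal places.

z = -0.818

p̂₁ = 59/2975 = 0.019832, p̂₂ = 41/1754 = 0.023375.
Pooled p̂ = (59+41)/(2975+1754) = 100/4729 = 0.021146.
SE = √(0.020699 × 0.00090626) = 0.004331.
z = (0.019832 − 0.023375)/0.004331 = -0.003543/0.004331 = -0.818.
p-value = P(Z > -0.818) ≈ 0.7933; since p > α = 0.02, fail to reject H₀.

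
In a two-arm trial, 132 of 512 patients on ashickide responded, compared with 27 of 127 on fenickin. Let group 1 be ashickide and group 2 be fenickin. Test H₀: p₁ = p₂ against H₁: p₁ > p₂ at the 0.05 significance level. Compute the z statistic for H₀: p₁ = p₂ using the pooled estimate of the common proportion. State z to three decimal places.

z = 1.055

p̂₁ = 132/512 ≈ 0.25781, p̂₂ = 27/127 ≈ 0.21260.
Pooled p̂ = (132+27)/(512+127) = 159/639 = 0.24883.
SE = √(p̂(1−p̂)(1/n₁+1/n₂)) = √(0.24883·0.75117·0.00982714) = √(0.00183681) = 0.04286.
z = (0.25781 − 0.21260)/0.04286 = 0.04521/0.04286 = 1.055.
p-value = P(Z > 1.055) ≈ 0.1457, so at α = 0.05 we fail to reject H₀.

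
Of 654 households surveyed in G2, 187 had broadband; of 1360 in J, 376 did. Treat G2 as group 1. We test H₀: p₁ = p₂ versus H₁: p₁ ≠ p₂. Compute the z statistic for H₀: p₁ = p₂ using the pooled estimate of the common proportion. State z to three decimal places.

p̂₁ = 187/654 = 0.28593, p̂₂ = 376/1360 = 0.27647.
Pooled p̂ = (187+376)/(654+1360) = 563/2014 = 0.27954.
SE = √(p̂(1−p̂)(1/n₁+1/n₂)) = √(0.27954·0.72046·0.00226435) = √(0.000456037) = 0.02136.
z = (0.28593 − 0.27647)/0.02136 = 0.00946/0.02136 = 0.443.
Two-sided p-value ≈ 2·Φ(−0.443) = 0.6577.

z = 0.443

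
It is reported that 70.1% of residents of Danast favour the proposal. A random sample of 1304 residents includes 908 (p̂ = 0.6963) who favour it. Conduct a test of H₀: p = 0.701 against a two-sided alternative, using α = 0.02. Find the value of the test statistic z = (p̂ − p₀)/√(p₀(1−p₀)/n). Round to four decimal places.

z = -0.3692

p̂ = 908/1304 = 0.696319.
Standard error under H₀: √(0.701×0.299/1304) = 0.012678.
z = (0.696319 − 0.701)/0.012678 = -0.004681/0.012678 = -0.3692.
p-value = 2·P(Z > 0.369) ≈ 0.7120, so at α = 0.02 we fail to reject H₀.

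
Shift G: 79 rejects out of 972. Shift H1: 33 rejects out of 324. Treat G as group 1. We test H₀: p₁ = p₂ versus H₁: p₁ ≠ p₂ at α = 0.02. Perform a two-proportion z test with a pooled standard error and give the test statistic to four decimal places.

p̂₁ = 79/972 ≈ 0.081276, p̂₂ = 33/324 ≈ 0.101852.
Pooled p̂ = (79+33)/(972+324) = 112/1296 = 0.086420.
SE = √(0.0789514 × 0.00411523) = 0.018025.
z = (0.081276 − 0.101852)/0.018025 = -0.020576/0.018025 = -1.1415.
p-value = 2·P(Z > 1.142) ≈ 0.2536. With α = 0.02, fail to reject H₀.

z = -1.1415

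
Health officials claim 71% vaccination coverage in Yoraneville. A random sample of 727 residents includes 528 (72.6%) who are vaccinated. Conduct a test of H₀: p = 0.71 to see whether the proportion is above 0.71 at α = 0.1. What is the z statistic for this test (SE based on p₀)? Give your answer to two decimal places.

z = 0.97

p̂ = 528/727 = 0.7263.
SE = √(p₀(1−p₀)/n) = √(0.2059/727) = 0.0168.
z = (0.7263 − 0.71)/0.0168 = 0.0163/0.0168 = 0.97.
p-value = P(Z > 0.967) ≈ 0.1668; since p > α = 0.1, fail to reject H₀.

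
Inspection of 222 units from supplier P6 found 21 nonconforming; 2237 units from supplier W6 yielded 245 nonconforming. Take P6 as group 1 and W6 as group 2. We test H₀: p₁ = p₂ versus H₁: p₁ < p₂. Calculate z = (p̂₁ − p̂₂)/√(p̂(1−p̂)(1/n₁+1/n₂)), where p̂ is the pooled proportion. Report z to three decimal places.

p̂₁ = 21/222 ≈ 0.09459, p̂₂ = 245/2237 ≈ 0.10952.
Pooled p̂ = (21+245)/(222+2237) = 266/2459 = 0.10817.
SE = √(p̂(1−p̂)(1/n₁+1/n₂)) = √(0.10817·0.89183·0.00495153) = √(0.000477686) = 0.02186.
z = (0.09459 − 0.10952)/0.02186 = -0.01493/0.02186 = -0.683.
p-value = P(Z < -0.683) ≈ 0.2473.

z = -0.683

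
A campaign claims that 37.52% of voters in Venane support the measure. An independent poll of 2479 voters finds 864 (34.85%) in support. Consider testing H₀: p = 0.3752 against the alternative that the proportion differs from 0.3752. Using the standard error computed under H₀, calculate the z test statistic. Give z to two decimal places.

z = -2.74

p̂ = 864/2479 ≈ 0.34853.
SE = √(p₀(1−p₀)/n) = √(0.23442/2479) = 0.00972.
z = (0.34853 − 0.3752)/0.00972 = -0.02667/0.00972 = -2.74.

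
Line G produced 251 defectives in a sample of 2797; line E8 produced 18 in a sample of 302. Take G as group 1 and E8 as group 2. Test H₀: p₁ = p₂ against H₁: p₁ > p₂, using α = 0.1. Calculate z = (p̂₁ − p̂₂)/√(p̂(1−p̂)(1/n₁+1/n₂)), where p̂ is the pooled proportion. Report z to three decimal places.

p̂₁ = 251/2797 = 0.089739, p̂₂ = 18/302 = 0.059603.
Pooled p̂ = (251+18)/(2797+302) = 269/3099 = 0.086802.
SE = √(0.0792676 × 0.00366878) = 0.017053.
z = (0.089739 − 0.059603)/0.017053 = 0.030136/0.017053 = 1.767.
p-value = P(Z > 1.767) ≈ 0.0386. With α = 0.1, reject H₀.

z = 1.767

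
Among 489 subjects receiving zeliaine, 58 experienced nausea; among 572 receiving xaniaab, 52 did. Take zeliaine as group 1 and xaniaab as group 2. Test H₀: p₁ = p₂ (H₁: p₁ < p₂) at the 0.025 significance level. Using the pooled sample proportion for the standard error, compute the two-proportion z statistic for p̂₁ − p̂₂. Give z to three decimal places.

p̂₁ = 58/489 ≈ 0.118609, p̂₂ = 52/572 ≈ 0.090909.
Pooled p̂ = (58+52)/(489+572) = 110/1061 = 0.103676.
SE = √(0.0929271 × 0.00379324) = 0.018775.
z = (0.118609 − 0.090909)/0.018775 = 0.027700/0.018775 = 1.475.
p-value = P(Z < 1.475) ≈ 0.9299; since p > α = 0.025, fail to reject H₀.

z = 1.475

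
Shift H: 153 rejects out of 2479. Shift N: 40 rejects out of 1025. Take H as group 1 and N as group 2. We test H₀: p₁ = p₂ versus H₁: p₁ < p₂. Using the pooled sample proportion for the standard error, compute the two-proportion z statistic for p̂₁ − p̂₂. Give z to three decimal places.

z = 2.679

p̂₁ = 153/2479 = 0.061718, p̂₂ = 40/1025 = 0.039024.
Pooled p̂ = (153+40)/(2479+1025) = 193/3504 = 0.055080.
SE = √(p̂(1−p̂)(1/n₁+1/n₂)) = √(0.055080·0.944920·0.001379) = √(7.17715e-05) = 0.008472.
z = (0.061718 − 0.039024)/0.008472 = 0.022694/0.008472 = 2.679.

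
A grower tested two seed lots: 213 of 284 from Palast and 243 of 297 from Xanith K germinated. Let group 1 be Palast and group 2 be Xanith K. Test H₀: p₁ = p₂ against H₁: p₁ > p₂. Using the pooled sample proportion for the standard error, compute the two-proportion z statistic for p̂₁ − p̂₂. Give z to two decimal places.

z = -2.00

p̂₁ = 213/284 ≈ 0.7500, p̂₂ = 243/297 ≈ 0.8182.
Pooled p̂ = (213+243)/(284+297) = 456/581 = 0.7849.
SE = √(0.168858 × 0.00688813) = 0.0341.
z = (0.7500 − 0.8182)/0.0341 = -0.0682/0.0341 = -2.00.
p-value = P(Z > -1.999) ≈ 0.9772.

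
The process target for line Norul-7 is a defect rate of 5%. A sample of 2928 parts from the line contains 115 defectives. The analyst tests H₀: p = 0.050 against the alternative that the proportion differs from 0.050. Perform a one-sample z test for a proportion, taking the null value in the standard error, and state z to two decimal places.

p̂ = 115/2928 = 0.03928.
Standard error under H₀: √(0.05×0.95/2928) = 0.00403.
z = (0.03928 − 0.05)/0.00403 = -0.01072/0.00403 = -2.66.
p-value = 2·P(Z > 2.663) ≈ 0.0078.

z = -2.66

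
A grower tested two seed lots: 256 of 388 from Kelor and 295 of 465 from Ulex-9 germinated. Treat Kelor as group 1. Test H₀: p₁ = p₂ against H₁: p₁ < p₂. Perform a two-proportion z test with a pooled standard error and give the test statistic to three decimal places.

p̂₁ = 256/388 ≈ 0.65979, p̂₂ = 295/465 ≈ 0.63441.
Pooled p̂ = (256+295)/(388+465) = 551/853 = 0.64596.
SE = √(0.228697 × 0.00472786) = 0.03288.
z = (0.65979 − 0.63441)/0.03288 = 0.02538/0.03288 = 0.772.
p-value = P(Z < 0.772) ≈ 0.7799.

z = 0.772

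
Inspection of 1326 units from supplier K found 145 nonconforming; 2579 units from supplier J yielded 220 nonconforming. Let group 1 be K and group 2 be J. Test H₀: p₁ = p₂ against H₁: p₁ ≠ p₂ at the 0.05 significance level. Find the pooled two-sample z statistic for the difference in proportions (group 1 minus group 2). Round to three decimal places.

p̂₁ = 145/1326 = 0.109351, p̂₂ = 220/2579 = 0.085304.
Pooled p̂ = (145+220)/(1326+2579) = 365/3905 = 0.093470.
SE = √(p̂(1−p̂)(1/n₁+1/n₂)) = √(0.093470·0.906530·0.0011419) = √(9.67565e-05) = 0.009836.
z = (0.109351 − 0.085304)/0.009836 = 0.024047/0.009836 = 2.445.
Two-sided p-value ≈ 2·Φ(−2.445) = 0.0145, so at α = 0.05 we reject H₀.

z = 2.445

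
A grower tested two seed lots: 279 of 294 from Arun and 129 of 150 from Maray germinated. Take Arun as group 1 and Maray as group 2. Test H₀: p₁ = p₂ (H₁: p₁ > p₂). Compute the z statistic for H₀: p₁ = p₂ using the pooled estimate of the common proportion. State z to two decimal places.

p̂₁ = 279/294 = 0.9490, p̂₂ = 129/150 = 0.8600.
Pooled p̂ = (279+129)/(294+150) = 408/444 = 0.9189.
SE = √(p̂(1−p̂)(1/n₁+1/n₂)) = √(0.9189·0.0811·0.010068) = √(0.000750138) = 0.0274.
z = (0.9490 − 0.8600)/0.0274 = 0.0890/0.0274 = 3.25.
p-value = P(Z > 3.249) ≈ 0.0006.

z = 3.25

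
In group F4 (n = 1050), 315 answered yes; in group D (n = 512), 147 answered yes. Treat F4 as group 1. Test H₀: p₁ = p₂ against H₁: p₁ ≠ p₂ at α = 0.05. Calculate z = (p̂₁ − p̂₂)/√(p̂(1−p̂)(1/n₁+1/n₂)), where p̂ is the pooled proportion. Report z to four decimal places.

p̂₁ = 315/1050 = 0.300000, p̂₂ = 147/512 = 0.287109.
Pooled p̂ = (315+147)/(1050+512) = 462/1562 = 0.295775.
SE = √(p̂(1−p̂)(1/n₁+1/n₂)) = √(0.295775·0.704225·0.00290551) = √(0.000605194) = 0.024601.
z = (0.300000 − 0.287109)/0.024601 = 0.012891/0.024601 = 0.5240.
p-value = 2·P(Z > 0.524) ≈ 0.6003. With α = 0.05, fail to reject H₀.

z = 0.5240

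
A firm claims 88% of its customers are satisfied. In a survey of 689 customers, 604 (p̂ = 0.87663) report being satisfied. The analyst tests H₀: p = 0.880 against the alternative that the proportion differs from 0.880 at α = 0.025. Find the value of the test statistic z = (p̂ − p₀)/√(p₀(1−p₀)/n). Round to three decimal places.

p̂ = 604/689 = 0.87663.
Standard error under H₀: √(0.88×0.12/689) = 0.01238.
z = (0.87663 − 0.88)/0.01238 = -0.00337/0.01238 = -0.272.
p-value = 2·P(Z > 0.272) ≈ 0.7856, so at α = 0.025 we fail to reject H₀.

z = -0.272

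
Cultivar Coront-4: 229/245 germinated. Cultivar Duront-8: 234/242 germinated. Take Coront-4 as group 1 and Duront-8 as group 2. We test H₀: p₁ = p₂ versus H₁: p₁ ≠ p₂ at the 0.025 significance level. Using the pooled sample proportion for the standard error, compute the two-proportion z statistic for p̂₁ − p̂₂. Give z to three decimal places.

p̂₁ = 229/245 = 0.93469, p̂₂ = 234/242 = 0.96694.
Pooled p̂ = (229+234)/(245+242) = 463/487 = 0.95072.
SE = √(0.0468527 × 0.00821386) = 0.01962.
z = (0.93469 − 0.96694)/0.01962 = -0.03225/0.01962 = -1.644.
p-value = 2·P(Z > 1.644) ≈ 0.1002; since p > α = 0.025, fail to reject H₀.

z = -1.644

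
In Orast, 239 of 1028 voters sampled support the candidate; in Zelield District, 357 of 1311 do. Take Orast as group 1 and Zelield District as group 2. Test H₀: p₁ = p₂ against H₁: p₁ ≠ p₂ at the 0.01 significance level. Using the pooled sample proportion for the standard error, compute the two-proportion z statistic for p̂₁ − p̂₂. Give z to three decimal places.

z = -2.194

p̂₁ = 239/1028 ≈ 0.23249, p̂₂ = 357/1311 ≈ 0.27231.
Pooled p̂ = (239+357)/(1028+1311) = 596/2339 = 0.25481.
SE = √(p̂(1−p̂)(1/n₁+1/n₂)) = √(0.25481·0.74519·0.00173554) = √(0.000329547) = 0.01815.
z = (0.23249 − 0.27231)/0.01815 = -0.03982/0.01815 = -2.194.
Two-sided p-value ≈ 2·Φ(−2.194) = 0.0283; since p > α = 0.01, fail to reject H₀.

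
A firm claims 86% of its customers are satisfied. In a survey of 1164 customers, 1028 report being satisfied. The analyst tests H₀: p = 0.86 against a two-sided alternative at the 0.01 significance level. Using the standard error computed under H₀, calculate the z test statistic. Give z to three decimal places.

p̂ = 1028/1164 ≈ 0.88316.
Standard error under H₀: √(0.86×0.14/1164) = 0.01017.
z = (0.88316 − 0.86)/0.01017 = 0.02316/0.01017 = 2.277.
p-value = 2·P(Z > 2.277) ≈ 0.0228. With α = 0.01, fail to reject H₀.

z = 2.277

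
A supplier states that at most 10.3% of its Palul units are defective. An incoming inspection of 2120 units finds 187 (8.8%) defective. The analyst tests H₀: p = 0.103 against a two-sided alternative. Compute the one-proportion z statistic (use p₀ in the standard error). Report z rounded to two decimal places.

p̂ = 187/2120 = 0.0882.
Under H₀, SE = √(0.103·0.897/2120) = √(4.35807e-05) = 0.0066.
z = (0.0882 − 0.103)/0.0066 = -0.0148/0.0066 = -2.24.
p-value = 2·P(Z > 2.241) ≈ 0.0250.

z = -2.24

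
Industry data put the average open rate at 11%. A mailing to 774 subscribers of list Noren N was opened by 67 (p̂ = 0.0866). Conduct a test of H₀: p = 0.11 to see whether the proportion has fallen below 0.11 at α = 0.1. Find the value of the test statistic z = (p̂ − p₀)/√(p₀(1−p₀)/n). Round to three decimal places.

z = -2.084

p̂ = 67/774 ≈ 0.08656.
Standard error under H₀: √(0.11×0.89/774) = 0.01125.
z = (0.08656 − 0.11)/0.01125 = -0.02344/0.01125 = -2.084.
p-value = P(Z < -2.084) ≈ 0.0186; since p < α = 0.1, reject H₀.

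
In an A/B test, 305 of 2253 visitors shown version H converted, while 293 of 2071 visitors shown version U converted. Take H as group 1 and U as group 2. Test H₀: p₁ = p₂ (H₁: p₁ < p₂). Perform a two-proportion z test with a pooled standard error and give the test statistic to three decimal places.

z = -0.581

p̂₁ = 305/2253 = 0.135375, p̂₂ = 293/2071 = 0.141478.
Pooled p̂ = (305+293)/(2253+2071) = 598/4324 = 0.138298.
SE = √(0.119172 × 0.000926711) = 0.010509.
z = (0.135375 − 0.141478)/0.010509 = -0.006103/0.010509 = -0.581.
p-value = P(Z < -0.581) ≈ 0.2807.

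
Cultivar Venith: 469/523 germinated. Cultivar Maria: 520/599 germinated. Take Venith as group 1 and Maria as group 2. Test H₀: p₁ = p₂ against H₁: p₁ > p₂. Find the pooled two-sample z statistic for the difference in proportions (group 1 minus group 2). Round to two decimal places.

z = 1.48

p̂₁ = 469/523 = 0.8967, p̂₂ = 520/599 = 0.8681.
Pooled p̂ = (469+520)/(523+599) = 989/1122 = 0.8815.
SE = √(p̂(1−p̂)(1/n₁+1/n₂)) = √(0.8815·0.1185·0.00358149) = √(0.00037422) = 0.0193.
z = (0.8967 − 0.8681)/0.0193 = 0.0286/0.0193 = 1.48.
p-value = P(Z > 1.480) ≈ 0.0694.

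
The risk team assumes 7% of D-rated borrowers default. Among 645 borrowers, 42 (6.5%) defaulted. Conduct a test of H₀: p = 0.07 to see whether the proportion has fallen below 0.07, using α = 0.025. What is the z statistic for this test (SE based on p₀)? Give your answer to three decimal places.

z = -0.486

p̂ = 42/645 = 0.06512.
Under H₀, SE = √(0.07·0.93/645) = √(0.00010093) = 0.01005.
z = (0.06512 − 0.07)/0.01005 = -0.00488/0.01005 = -0.486.
p-value = P(Z < -0.486) ≈ 0.3134. With α = 0.025, fail to reject H₀.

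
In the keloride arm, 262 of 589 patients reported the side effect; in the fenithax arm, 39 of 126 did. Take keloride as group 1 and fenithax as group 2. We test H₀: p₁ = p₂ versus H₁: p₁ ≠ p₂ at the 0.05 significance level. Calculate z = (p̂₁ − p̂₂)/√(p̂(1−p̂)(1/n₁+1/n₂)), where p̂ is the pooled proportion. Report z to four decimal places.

p̂₁ = 262/589 = 0.4448217, p̂₂ = 39/126 = 0.3095238.
Pooled p̂ = (262+39)/(589+126) = 301/715 = 0.4209790.
SE = √(p̂(1−p̂)(1/n₁+1/n₂)) = √(0.4209790·0.5790210·0.0096343) = √(0.00234842) = 0.0484605.
z = (0.4448217 − 0.3095238)/0.0484605 = 0.1352979/0.0484605 = 2.7919.
Two-sided p-value ≈ 2·Φ(−2.792) = 0.0052. With α = 0.05, reject H₀.

z = 2.7919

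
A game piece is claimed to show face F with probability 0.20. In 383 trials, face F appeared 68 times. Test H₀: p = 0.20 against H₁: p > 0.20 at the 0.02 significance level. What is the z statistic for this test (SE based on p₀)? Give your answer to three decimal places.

z = -1.099

p̂ = 68/383 = 0.177546.
SE = √(p₀(1−p₀)/n) = √(0.16/383) = 0.020439.
z = (0.177546 − 0.2)/0.020439 = -0.022454/0.020439 = -1.099.
p-value = P(Z > -1.099) ≈ 0.8640, so at α = 0.02 we fail to reject H₀.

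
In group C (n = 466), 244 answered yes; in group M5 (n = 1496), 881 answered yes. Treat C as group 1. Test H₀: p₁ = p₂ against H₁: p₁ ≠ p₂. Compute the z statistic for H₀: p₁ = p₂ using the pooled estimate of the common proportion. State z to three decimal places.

p̂₁ = 244/466 = 0.523605, p̂₂ = 881/1496 = 0.588904.
Pooled p̂ = (244+881)/(466+1496) = 1125/1962 = 0.573394.
SE = √(p̂(1−p̂)(1/n₁+1/n₂)) = √(0.573394·0.426606·0.00281437) = √(0.000688433) = 0.026238.
z = (0.523605 − 0.588904)/0.026238 = -0.065299/0.026238 = -2.489.

z = -2.489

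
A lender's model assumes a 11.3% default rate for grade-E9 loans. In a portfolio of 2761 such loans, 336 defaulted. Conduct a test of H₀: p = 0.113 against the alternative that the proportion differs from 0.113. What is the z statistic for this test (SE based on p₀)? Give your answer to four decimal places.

p̂ = 336/2761 = 0.1216950.
SE = √(p₀(1−p₀)/n) = √(0.10023/2761) = 0.0060251.
z = (0.1216950 − 0.113)/0.0060251 = 0.0086950/0.0060251 = 1.4431.
p-value = 2·P(Z > 1.443) ≈ 0.1490.

z = 1.4431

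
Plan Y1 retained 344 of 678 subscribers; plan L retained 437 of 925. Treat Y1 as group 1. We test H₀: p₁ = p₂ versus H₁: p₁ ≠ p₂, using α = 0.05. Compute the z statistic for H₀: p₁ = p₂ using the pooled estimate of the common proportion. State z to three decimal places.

p̂₁ = 344/678 = 0.50737, p̂₂ = 437/925 = 0.47243.
Pooled p̂ = (344+437)/(678+925) = 781/1603 = 0.48721.
SE = √(0.249836 × 0.00255601) = 0.02527.
z = (0.50737 − 0.47243)/0.02527 = 0.03494/0.02527 = 1.383.
Two-sided p-value ≈ 2·Φ(−1.383) = 0.1667, so at α = 0.05 we fail to reject H₀.

z = 1.383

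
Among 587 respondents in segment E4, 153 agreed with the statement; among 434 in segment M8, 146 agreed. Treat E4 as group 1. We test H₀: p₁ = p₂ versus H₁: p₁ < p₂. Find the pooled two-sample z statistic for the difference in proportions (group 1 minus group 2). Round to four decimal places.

z = -2.6297

p̂₁ = 153/587 = 0.260647, p̂₂ = 146/434 = 0.336406.
Pooled p̂ = (153+146)/(587+434) = 299/1021 = 0.292850.
SE = √(0.207089 × 0.00400772) = 0.028809.
z = (0.260647 − 0.336406)/0.028809 = -0.075759/0.028809 = -2.6297.
p-value = P(Z < -2.630) ≈ 0.0043.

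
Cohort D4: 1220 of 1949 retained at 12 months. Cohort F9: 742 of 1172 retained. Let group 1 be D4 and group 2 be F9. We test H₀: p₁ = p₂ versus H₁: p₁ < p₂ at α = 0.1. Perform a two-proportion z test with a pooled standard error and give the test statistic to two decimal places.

p̂₁ = 1220/1949 ≈ 0.6260, p̂₂ = 742/1172 ≈ 0.6331.
Pooled p̂ = (1220+742)/(1949+1172) = 1962/3121 = 0.6286.
SE = √(0.233451 × 0.00136633) = 0.0179.
z = (0.6260 − 0.6331)/0.0179 = -0.0071/0.0179 = -0.40.
p-value = P(Z < -0.400) ≈ 0.3446; since p > α = 0.1, fail to reject H₀.

z = -0.40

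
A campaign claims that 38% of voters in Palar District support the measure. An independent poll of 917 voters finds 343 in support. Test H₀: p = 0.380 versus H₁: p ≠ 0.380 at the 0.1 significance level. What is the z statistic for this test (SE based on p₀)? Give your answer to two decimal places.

z = -0.37

p̂ = 343/917 ≈ 0.37405.
SE = √(p₀(1−p₀)/n) = √(0.2356/917) = 0.01603.
z = (0.37405 − 0.38)/0.01603 = -0.00595/0.01603 = -0.37.
Two-sided p-value ≈ 2·Φ(−0.371) = 0.7103; since p > α = 0.1, fail to reject H₀.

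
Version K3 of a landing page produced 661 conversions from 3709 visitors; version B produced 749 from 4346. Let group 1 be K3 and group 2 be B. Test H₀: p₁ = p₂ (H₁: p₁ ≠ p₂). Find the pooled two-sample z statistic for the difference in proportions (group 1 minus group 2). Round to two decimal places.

z = 0.69

p̂₁ = 661/3709 = 0.1782, p̂₂ = 749/4346 = 0.1723.
Pooled p̂ = (661+749)/(3709+4346) = 1410/8055 = 0.1750.
SE = √(0.144405 × 0.000499711) = 0.0085.
z = (0.1782 − 0.1723)/0.0085 = 0.0059/0.0085 = 0.69.
p-value = 2·P(Z > 0.691) ≈ 0.4894.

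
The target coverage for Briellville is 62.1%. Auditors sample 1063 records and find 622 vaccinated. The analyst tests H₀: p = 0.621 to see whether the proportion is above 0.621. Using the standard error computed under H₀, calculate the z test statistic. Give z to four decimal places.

z = -2.4102

p̂ = 622/1063 = 0.585136.
Standard error under H₀: √(0.621×0.379/1063) = 0.014880.
z = (0.585136 − 0.621)/0.014880 = -0.035864/0.014880 = -2.4102.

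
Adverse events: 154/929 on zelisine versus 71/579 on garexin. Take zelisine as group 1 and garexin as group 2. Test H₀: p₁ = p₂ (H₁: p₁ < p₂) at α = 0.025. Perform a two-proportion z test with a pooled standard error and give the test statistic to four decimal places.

z = 2.2870

p̂₁ = 154/929 ≈ 0.165770, p̂₂ = 71/579 ≈ 0.122625.
Pooled p̂ = (154+71)/(929+579) = 225/1508 = 0.149204.
SE = √(p̂(1−p̂)(1/n₁+1/n₂)) = √(0.149204·0.850796·0.00280354) = √(0.000355888) = 0.018865.
z = (0.165770 − 0.122625)/0.018865 = 0.043145/0.018865 = 2.2870.
p-value = P(Z < 2.287) ≈ 0.9889. With α = 0.025, fail to reject H₀.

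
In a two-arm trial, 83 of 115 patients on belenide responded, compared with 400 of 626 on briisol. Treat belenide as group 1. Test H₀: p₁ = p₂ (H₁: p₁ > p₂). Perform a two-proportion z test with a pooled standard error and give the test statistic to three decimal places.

p̂₁ = 83/115 = 0.72174, p̂₂ = 400/626 = 0.63898.
Pooled p̂ = (83+400)/(115+626) = 483/741 = 0.65182.
SE = √(p̂(1−p̂)(1/n₁+1/n₂)) = √(0.65182·0.34818·0.0102931) = √(0.00233602) = 0.04833.
z = (0.72174 − 0.63898)/0.04833 = 0.08276/0.04833 = 1.712.
p-value = P(Z > 1.712) ≈ 0.0434.

z = 1.712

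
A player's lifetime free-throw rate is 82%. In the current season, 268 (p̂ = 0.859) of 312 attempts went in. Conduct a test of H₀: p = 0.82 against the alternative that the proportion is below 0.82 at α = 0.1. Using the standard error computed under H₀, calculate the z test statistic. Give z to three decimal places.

z = 1.792

p̂ = 268/312 = 0.85897.
SE = √(p₀(1−p₀)/n) = √(0.1476/312) = 0.02175.
z = (0.85897 − 0.82)/0.02175 = 0.03897/0.02175 = 1.792.
p-value = P(Z < 1.792) ≈ 0.9634, so at α = 0.1 we fail to reject H₀.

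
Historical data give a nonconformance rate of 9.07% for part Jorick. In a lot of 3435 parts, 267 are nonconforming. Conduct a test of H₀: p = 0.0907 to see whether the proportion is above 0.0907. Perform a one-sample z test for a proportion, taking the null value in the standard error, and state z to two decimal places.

p̂ = 267/3435 = 0.0777.
Under H₀, SE = √(0.0907·0.9093/3435) = √(2.40098e-05) = 0.0049.
z = (0.0777 − 0.0907)/0.0049 = -0.0130/0.0049 = -2.65.
p-value = P(Z > -2.647) ≈ 0.9959.

z = -2.65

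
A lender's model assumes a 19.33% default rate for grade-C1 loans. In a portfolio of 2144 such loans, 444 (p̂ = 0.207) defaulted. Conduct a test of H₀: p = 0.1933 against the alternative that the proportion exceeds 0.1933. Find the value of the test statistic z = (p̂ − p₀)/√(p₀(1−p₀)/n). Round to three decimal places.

p̂ = 444/2144 = 0.20709.
Under H₀, SE = √(0.1933·0.8067/2144) = √(7.27309e-05) = 0.00853.
z = (0.20709 − 0.1933)/0.00853 = 0.01379/0.00853 = 1.617.

z = 1.617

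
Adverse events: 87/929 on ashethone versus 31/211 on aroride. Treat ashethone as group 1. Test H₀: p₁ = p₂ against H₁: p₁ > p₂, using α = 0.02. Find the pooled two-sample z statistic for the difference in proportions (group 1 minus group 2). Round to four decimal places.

z = -2.2931

p̂₁ = 87/929 = 0.093649, p̂₂ = 31/211 = 0.146919.
Pooled p̂ = (87+31)/(929+211) = 118/1140 = 0.103509.
SE = √(p̂(1−p̂)(1/n₁+1/n₂)) = √(0.103509·0.896491·0.00581576) = √(0.000539672) = 0.023231.
z = (0.093649 − 0.146919)/0.023231 = -0.053270/0.023231 = -2.2931.
p-value = P(Z > -2.293) ≈ 0.9891. With α = 0.02, fail to reject H₀.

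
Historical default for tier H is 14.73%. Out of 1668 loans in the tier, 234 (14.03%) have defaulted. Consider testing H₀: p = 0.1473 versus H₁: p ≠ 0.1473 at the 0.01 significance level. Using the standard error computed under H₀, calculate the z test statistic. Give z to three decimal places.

p̂ = 234/1668 ≈ 0.14029.
Under H₀, SE = √(0.1473·0.8527/1668) = √(7.53014e-05) = 0.00868.
z = (0.14029 − 0.1473)/0.00868 = -0.00701/0.00868 = -0.808.
Two-sided p-value ≈ 2·Φ(−0.808) = 0.4190; since p > α = 0.01, fail to reject H₀.

z = -0.808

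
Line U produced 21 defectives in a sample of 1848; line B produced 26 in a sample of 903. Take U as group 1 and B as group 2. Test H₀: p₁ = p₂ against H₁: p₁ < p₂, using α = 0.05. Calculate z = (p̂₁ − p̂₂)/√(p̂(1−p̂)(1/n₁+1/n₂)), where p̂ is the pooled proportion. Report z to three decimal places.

p̂₁ = 21/1848 ≈ 0.0113636, p̂₂ = 26/903 ≈ 0.0287929.
Pooled p̂ = (21+26)/(1848+903) = 47/2751 = 0.0170847.
SE = √(0.0167928 × 0.00164855) = 0.0052615.
z = (0.0113636 − 0.0287929)/0.0052615 = -0.0174293/0.0052615 = -3.313.
p-value = P(Z < -3.313) ≈ 0.0005; since p < α = 0.05, reject H₀.

z = -3.313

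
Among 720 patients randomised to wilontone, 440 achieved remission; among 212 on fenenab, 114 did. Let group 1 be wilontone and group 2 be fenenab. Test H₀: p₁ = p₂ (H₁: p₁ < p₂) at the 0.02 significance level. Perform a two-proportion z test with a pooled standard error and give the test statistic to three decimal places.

p̂₁ = 440/720 = 0.61111, p̂₂ = 114/212 = 0.53774.
Pooled p̂ = (440+114)/(720+212) = 554/932 = 0.59442.
SE = √(p̂(1−p̂)(1/n₁+1/n₂)) = √(0.59442·0.40558·0.00610587) = √(0.00147203) = 0.03837.
z = (0.61111 − 0.53774)/0.03837 = 0.07337/0.03837 = 1.912.
p-value = P(Z < 1.912) ≈ 0.9721. With α = 0.02, fail to reject H₀.

z = 1.912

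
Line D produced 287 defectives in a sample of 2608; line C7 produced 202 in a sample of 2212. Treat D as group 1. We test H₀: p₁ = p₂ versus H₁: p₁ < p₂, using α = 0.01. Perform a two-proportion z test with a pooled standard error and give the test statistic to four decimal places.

z = 2.1457

p̂₁ = 287/2608 = 0.1100460, p̂₂ = 202/2212 = 0.0913201.
Pooled p̂ = (287+202)/(2608+2212) = 489/4820 = 0.1014523.
SE = √(0.0911597 × 0.000835515) = 0.0087273.
z = (0.1100460 − 0.0913201)/0.0087273 = 0.0187259/0.0087273 = 2.1457.
p-value = P(Z < 2.146) ≈ 0.9841. With α = 0.01, fail to reject H₀.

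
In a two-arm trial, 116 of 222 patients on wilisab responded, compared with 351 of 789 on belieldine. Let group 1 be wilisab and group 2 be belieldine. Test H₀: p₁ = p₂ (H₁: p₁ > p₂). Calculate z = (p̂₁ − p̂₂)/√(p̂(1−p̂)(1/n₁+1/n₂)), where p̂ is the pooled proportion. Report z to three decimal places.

p̂₁ = 116/222 ≈ 0.52252, p̂₂ = 351/789 ≈ 0.44487.
Pooled p̂ = (116+351)/(222+789) = 467/1011 = 0.46192.
SE = √(p̂(1−p̂)(1/n₁+1/n₂)) = √(0.46192·0.53808·0.00577193) = √(0.00143461) = 0.03788.
z = (0.52252 − 0.44487)/0.03788 = 0.07765/0.03788 = 2.050.
p-value = P(Z > 2.050) ≈ 0.0202.

z = 2.050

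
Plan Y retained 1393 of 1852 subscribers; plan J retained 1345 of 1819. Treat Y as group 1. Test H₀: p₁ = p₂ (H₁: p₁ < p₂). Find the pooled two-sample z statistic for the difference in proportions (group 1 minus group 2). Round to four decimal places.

p̂₁ = 1393/1852 = 0.7521598, p̂₂ = 1345/1819 = 0.7394173.
Pooled p̂ = (1393+1345)/(1852+1819) = 2738/3671 = 0.7458458.
SE = √(0.18956 × 0.00108971) = 0.0143724.
z = (0.7521598 − 0.7394173)/0.0143724 = 0.0127425/0.0143724 = 0.8866.

z = 0.8866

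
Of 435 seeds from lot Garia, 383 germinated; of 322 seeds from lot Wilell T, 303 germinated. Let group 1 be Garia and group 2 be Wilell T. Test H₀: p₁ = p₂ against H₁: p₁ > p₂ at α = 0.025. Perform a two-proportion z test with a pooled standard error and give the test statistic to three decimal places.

z = -2.824

p̂₁ = 383/435 ≈ 0.880460, p̂₂ = 303/322 ≈ 0.940994.
Pooled p̂ = (383+303)/(435+322) = 686/757 = 0.906209.
SE = √(0.0849945 × 0.00540444) = 0.021432.
z = (0.880460 − 0.940994)/0.021432 = -0.060534/0.021432 = -2.824.
p-value = P(Z > -2.824) ≈ 0.9976. With α = 0.025, fail to reject H₀.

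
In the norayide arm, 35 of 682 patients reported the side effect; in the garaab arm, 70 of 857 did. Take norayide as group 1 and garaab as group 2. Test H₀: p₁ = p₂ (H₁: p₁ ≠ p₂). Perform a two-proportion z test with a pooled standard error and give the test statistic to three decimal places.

p̂₁ = 35/682 ≈ 0.051320, p̂₂ = 70/857 ≈ 0.081680.
Pooled p̂ = (35+70)/(682+857) = 105/1539 = 0.068226.
SE = √(0.0635713 × 0.00263314) = 0.012938.
z = (0.051320 − 0.081680)/0.012938 = -0.030360/0.012938 = -2.347.

z = -2.347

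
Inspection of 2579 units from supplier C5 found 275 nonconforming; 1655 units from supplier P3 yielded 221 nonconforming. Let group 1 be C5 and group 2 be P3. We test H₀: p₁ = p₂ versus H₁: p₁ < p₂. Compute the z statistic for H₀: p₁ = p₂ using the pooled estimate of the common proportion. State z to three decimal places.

z = -2.656

p̂₁ = 275/2579 = 0.106630, p̂₂ = 221/1655 = 0.133535.
Pooled p̂ = (275+221)/(2579+1655) = 496/4234 = 0.117147.
SE = √(0.103424 × 0.000991977) = 0.010129.
z = (0.106630 − 0.133535)/0.010129 = -0.026905/0.010129 = -2.656.
p-value = P(Z < -2.656) ≈ 0.0040.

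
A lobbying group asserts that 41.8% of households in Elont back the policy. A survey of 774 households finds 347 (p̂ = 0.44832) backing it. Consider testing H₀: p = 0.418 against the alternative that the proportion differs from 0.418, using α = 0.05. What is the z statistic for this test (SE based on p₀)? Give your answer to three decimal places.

p̂ = 347/774 = 0.44832.
SE = √(p₀(1−p₀)/n) = √(0.24328/774) = 0.01773.
z = (0.44832 − 0.418)/0.01773 = 0.03032/0.01773 = 1.710.
Two-sided p-value ≈ 2·Φ(−1.710) = 0.0872; since p > α = 0.05, fail to reject H₀.

z = 1.710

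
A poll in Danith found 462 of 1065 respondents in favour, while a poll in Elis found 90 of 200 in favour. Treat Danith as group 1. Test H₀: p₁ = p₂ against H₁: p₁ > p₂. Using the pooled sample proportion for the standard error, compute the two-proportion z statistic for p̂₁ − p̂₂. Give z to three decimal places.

z = -0.424

p̂₁ = 462/1065 ≈ 0.43380, p̂₂ = 90/200 ≈ 0.45000.
Pooled p̂ = (462+90)/(1065+200) = 552/1265 = 0.43636.
SE = √(p̂(1−p̂)(1/n₁+1/n₂)) = √(0.43636·0.56364·0.00593897) = √(0.00146069) = 0.03822.
z = (0.43380 − 0.45000)/0.03822 = -0.01620/0.03822 = -0.424.
p-value = P(Z > -0.424) ≈ 0.6641.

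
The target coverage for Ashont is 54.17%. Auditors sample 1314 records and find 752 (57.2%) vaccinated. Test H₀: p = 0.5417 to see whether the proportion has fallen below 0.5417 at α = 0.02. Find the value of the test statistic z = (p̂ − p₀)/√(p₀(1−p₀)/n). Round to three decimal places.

z = 2.226

p̂ = 752/1314 ≈ 0.572298.
Standard error under H₀: √(0.5417×0.4583/1314) = 0.013745.
z = (0.572298 − 0.5417)/0.013745 = 0.030598/0.013745 = 2.226.
p-value = P(Z < 2.226) ≈ 0.9870, so at α = 0.02 we fail to reject H₀.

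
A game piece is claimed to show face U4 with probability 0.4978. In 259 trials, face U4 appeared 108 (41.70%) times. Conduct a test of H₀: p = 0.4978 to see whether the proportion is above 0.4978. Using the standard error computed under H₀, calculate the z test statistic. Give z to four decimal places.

p̂ = 108/259 = 0.416988.
Standard error under H₀: √(0.4978×0.5022/259) = 0.031068.
z = (0.416988 − 0.4978)/0.031068 = -0.080812/0.031068 = -2.6011.
p-value = P(Z > -2.601) ≈ 0.9954.

z = -2.6011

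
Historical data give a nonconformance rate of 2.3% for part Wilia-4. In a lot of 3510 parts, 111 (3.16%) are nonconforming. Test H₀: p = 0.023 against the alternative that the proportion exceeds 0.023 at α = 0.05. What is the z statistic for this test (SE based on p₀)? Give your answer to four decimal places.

z = 3.4084

p̂ = 111/3510 ≈ 0.0316239.
SE = √(p₀(1−p₀)/n) = √(0.022471/3510) = 0.0025302.
z = (0.0316239 − 0.023)/0.0025302 = 0.0086239/0.0025302 = 3.4084.
p-value = P(Z > 3.408) ≈ 0.0003, so at α = 0.05 we reject H₀.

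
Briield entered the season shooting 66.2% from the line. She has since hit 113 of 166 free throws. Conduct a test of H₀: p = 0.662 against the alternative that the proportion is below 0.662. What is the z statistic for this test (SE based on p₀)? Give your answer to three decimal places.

z = 0.510

p̂ = 113/166 = 0.68072.
Standard error under H₀: √(0.662×0.338/166) = 0.03671.
z = (0.68072 − 0.662)/0.03671 = 0.01872/0.03671 = 0.510.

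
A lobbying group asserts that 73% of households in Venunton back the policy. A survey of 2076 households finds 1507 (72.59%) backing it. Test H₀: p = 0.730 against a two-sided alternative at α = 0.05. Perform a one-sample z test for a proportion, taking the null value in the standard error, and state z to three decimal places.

p̂ = 1507/2076 = 0.72592.
Under H₀, SE = √(0.73·0.27/2076) = √(9.49422e-05) = 0.00974.
z = (0.72592 − 0.73)/0.00974 = -0.00408/0.00974 = -0.419.
Two-sided p-value ≈ 2·Φ(−0.419) = 0.6751. With α = 0.05, fail to reject H₀.

z = -0.419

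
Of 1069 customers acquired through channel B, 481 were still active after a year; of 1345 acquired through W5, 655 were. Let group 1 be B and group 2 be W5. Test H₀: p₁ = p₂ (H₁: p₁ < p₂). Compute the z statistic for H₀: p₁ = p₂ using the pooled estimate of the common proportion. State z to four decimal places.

p̂₁ = 481/1069 ≈ 0.449953, p̂₂ = 655/1345 ≈ 0.486989.
Pooled p̂ = (481+655)/(1069+1345) = 1136/2414 = 0.470588.
SE = √(p̂(1−p̂)(1/n₁+1/n₂)) = √(0.470588·0.529412·0.00167895) = √(0.000418285) = 0.020452.
z = (0.449953 − 0.486989)/0.020452 = -0.037036/0.020452 = -1.8109.
p-value = P(Z < -1.811) ≈ 0.0351.

z = -1.8109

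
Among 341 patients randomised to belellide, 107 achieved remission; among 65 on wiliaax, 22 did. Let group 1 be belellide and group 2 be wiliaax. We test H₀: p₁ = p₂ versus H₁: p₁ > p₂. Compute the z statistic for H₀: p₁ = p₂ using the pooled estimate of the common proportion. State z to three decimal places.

p̂₁ = 107/341 = 0.31378, p̂₂ = 22/65 = 0.33846.
Pooled p̂ = (107+22)/(341+65) = 129/406 = 0.31773.
SE = √(0.216779 × 0.0183172) = 0.06301.
z = (0.31378 − 0.33846)/0.06301 = -0.02468/0.06301 = -0.392.
p-value = P(Z > -0.392) ≈ 0.6523.

z = -0.392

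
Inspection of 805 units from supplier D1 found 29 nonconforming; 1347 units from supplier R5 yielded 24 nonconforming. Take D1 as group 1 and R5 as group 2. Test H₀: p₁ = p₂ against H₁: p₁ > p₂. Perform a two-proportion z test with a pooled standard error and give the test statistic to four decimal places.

p̂₁ = 29/805 ≈ 0.0360248, p̂₂ = 24/1347 ≈ 0.0178174.
Pooled p̂ = (29+24)/(805+1347) = 53/2152 = 0.0246283.
SE = √(p̂(1−p̂)(1/n₁+1/n₂)) = √(0.0246283·0.9753717·0.00198463) = √(4.76741e-05) = 0.0069046.
z = (0.0360248 − 0.0178174)/0.0069046 = 0.0182074/0.0069046 = 2.6370.
p-value = P(Z > 2.637) ≈ 0.0042.

z = 2.6370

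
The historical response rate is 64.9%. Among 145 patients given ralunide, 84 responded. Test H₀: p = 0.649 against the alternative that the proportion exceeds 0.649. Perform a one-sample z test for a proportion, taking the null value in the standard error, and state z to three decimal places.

p̂ = 84/145 ≈ 0.57931.
SE = √(p₀(1−p₀)/n) = √(0.2278/145) = 0.03964.
z = (0.57931 − 0.649)/0.03964 = -0.06969/0.03964 = -1.758.
p-value = P(Z > -1.758) ≈ 0.9606.

z = -1.758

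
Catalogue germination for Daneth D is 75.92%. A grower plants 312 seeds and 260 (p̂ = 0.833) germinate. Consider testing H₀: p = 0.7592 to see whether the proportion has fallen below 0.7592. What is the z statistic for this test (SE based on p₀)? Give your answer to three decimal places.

z = 3.063

p̂ = 260/312 ≈ 0.833333.
Under H₀, SE = √(0.7592·0.2408/312) = √(0.000585947) = 0.024206.
z = (0.833333 − 0.7592)/0.024206 = 0.074133/0.024206 = 3.063.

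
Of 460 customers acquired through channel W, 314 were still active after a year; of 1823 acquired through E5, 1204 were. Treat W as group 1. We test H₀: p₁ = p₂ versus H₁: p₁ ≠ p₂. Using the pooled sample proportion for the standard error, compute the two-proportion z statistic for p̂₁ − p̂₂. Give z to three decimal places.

z = 0.900

p̂₁ = 314/460 ≈ 0.68261, p̂₂ = 1204/1823 ≈ 0.66045.
Pooled p̂ = (314+1204)/(460+1823) = 1518/2283 = 0.66491.
SE = √(p̂(1−p̂)(1/n₁+1/n₂)) = √(0.66491·0.33509·0.00272246) = √(0.000606573) = 0.02463.
z = (0.68261 − 0.66045)/0.02463 = 0.02216/0.02463 = 0.900.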